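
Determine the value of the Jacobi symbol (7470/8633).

-1

(7470/8633)
  = (3735/8633)    [8633 ≡ 1 mod 8 ⇒ (2/8633) = +1]
  = (8633/3735)    [QR: 8633 ≡ 1 mod 4, sign kept]
  = (1163/3735)    [8633 ≡ 1163 mod 3735]
  = -(3735/1163)    [QR: both ≡ 3 mod 4, sign flips]
  = -(246/1163)    [3735 ≡ 246 mod 1163]
  = (123/1163)    [1163 ≡ 3 mod 8 ⇒ (2/1163) = -1]
  = -(1163/123)    [QR: both ≡ 3 mod 4, sign flips]
  = -(56/123)    [1163 ≡ 56 mod 123]
  = (7/123)    [123 ≡ 3 mod 8 ⇒ (2/123)^3 = -1]
  = -(123/7)    [QR: both ≡ 3 mod 4, sign flips]
  = -(4/7)    [123 ≡ 4 mod 7]
  = -(1/7)    [7 ≡ 7 mod 8 ⇒ (2/7)^2 = +1]
  = -1    [(1/7) = 1]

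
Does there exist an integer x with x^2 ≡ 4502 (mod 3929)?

no

(4502/3929)
  = (573/3929)    [4502 ≡ 573 mod 3929]
  = (3929/573)    [QR: 573 ≡ 1 mod 4, sign kept]
  = (491/573)    [3929 ≡ 491 mod 573]
  = (573/491)    [QR: 573 ≡ 1 mod 4, sign kept]
  = (82/491)    [573 ≡ 82 mod 491]
  = -(41/491)    [491 ≡ 3 mod 8 ⇒ (2/491) = -1]
  = -(491/41)    [QR: 41 ≡ 1 mod 4, sign kept]
  = -(40/41)    [491 ≡ 40 mod 41]
  = -(5/41)    [41 ≡ 1 mod 8 ⇒ (2/41)^3 = +1]
  = -(41/5)    [QR: 5 ≡ 1 mod 4, sign kept]
  = -(1/5)    [41 ≡ 1 mod 5]
  = -1    [(1/5) = 1]
The Legendre symbol is -1, so x^2 ≡ 4502 (mod 3929) has no solution.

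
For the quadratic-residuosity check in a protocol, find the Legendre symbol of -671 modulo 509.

-1

(-671 / 509)
  = (347 / 509)    [-671 ≡ 347 mod 509]
  = (509 / 347)    [QR: 509 ≡ 1 mod 4, sign kept]
  = (162 / 347)    [509 ≡ 162 mod 347]
  = -(81 / 347)    [347 ≡ 3 mod 8 ⇒ (2 / 347) = -1]
  = -(347 / 81)    [QR: 81 ≡ 1 mod 4, sign kept]
  = -(23 / 81)    [347 ≡ 23 mod 81]
  = -(81 / 23)    [QR: 81 ≡ 1 mod 4, sign kept]
  = -(12 / 23)    [81 ≡ 12 mod 23]
  = -(3 / 23)    [23 ≡ 7 mod 8 ⇒ (2 / 23)^2 = +1]
  = (23 / 3)    [QR: both ≡ 3 mod 4, sign flips]
  = (2 / 3)    [23 ≡ 2 mod 3]
  = -(1 / 3)    [3 ≡ 3 mod 8 ⇒ (2 / 3) = -1]
  = -1    [(1 / 3) = 1]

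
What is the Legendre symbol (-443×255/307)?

1

By multiplicativity, (-443·255/307) = (-443/307)·(255/307).
First factor (-443/307):
Reduce the numerator: -443 ≡ 171 (mod 307), so (-443/307) = (171/307).
Both 171 ≡ 3 and 307 ≡ 3 (mod 4), so reciprocity gives (171/307) = -(307/171). Reduce: 307 ≡ 136 (mod 171). Now have -(136/171).
Factor out 2: 136 = 2^3·17. Since 171 ≡ 3 (mod 8), (2/171) = -1, and (2/171)^3 = -1. Now have (17/171).
17 ≡ 1 (mod 4), so quadratic reciprocity gives (17/171) = (171/17). Reduce: 171 ≡ 1 (mod 17). Now have (1/17).
(1/17) = 1. Collecting the sign factors: 1.
Second factor (255/307):
Both 255 ≡ 3 and 307 ≡ 3 (mod 4), so reciprocity gives (255/307) = -(307/255). Reduce: 307 ≡ 52 (mod 255). Now have -(52/255).
Factor out 2: 52 = 2^2·13. Since 255 ≡ 7 (mod 8), (2/255) = +1, and (2/255)^2 = +1. Now have -(13/255).
13 ≡ 1 (mod 4), so quadratic reciprocity gives (13/255) = (255/13). Reduce: 255 ≡ 8 (mod 13). Now have -(8/13).
Factor out 2: 8 = 2^3. Since 13 ≡ 5 (mod 8), (2/13) = -1, and (2/13)^3 = -1. Now have (1/13).
(1/13) = 1. Collecting the sign factors: 1.
Product: (1)·(1) = 1.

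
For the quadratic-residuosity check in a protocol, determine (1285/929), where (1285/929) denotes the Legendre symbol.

1

(1285/929)
  = (356/929)    [1285 ≡ 356 mod 929]
  = (89/929)    [929 ≡ 1 mod 8 ⇒ (2/929)^2 = +1]
  = (929/89)    [QR: 89 ≡ 1 mod 4, sign kept]
  = (39/89)    [929 ≡ 39 mod 89]
  = (89/39)    [QR: 89 ≡ 1 mod 4, sign kept]
  = (11/39)    [89 ≡ 11 mod 39]
  = -(39/11)    [QR: both ≡ 3 mod 4, sign flips]
  = -(6/11)    [39 ≡ 6 mod 11]
  = (3/11)    [11 ≡ 3 mod 8 ⇒ (2/11) = -1]
  = -(11/3)    [QR: both ≡ 3 mod 4, sign flips]
  = -(2/3)    [11 ≡ 2 mod 3]
  = (1/3)    [3 ≡ 3 mod 8 ⇒ (2/3) = -1]
  = 1    [(1/3) = 1]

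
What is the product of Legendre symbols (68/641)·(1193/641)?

-1

By multiplicativity, (68·1193/641) = (68/641)·(1193/641).
First factor (68/641):
Factor out 2: 68 = 2^2·17. Since 641 ≡ 1 (mod 8), (2/641) = +1, and (2/641)^2 = +1. Now have (17/641).
17 ≡ 1 (mod 4), so quadratic reciprocity gives (17/641) = (641/17). Reduce: 641 ≡ 12 (mod 17). Now have (12/17).
Factor out 2: 12 = 2^2·3. Since 17 ≡ 1 (mod 8), (2/17) = +1, and (2/17)^2 = +1. Now have (3/17).
17 ≡ 1 (mod 4), so quadratic reciprocity gives (3/17) = (17/3). Reduce: 17 ≡ 2 (mod 3). Now have (2/3).
Factor out 2: 2 = 2. Since 3 ≡ 3 (mod 8), (2/3) = -1. Now have -(1/3).
(1/3) = 1. Collecting the sign factors: -1.
Second factor (1193/641):
Reduce the numerator: 1193 ≡ 552 (mod 641), so (1193/641) = (552/641).
Factor out 2: 552 = 2^3·69. Since 641 ≡ 1 (mod 8), (2/641) = +1, and (2/641)^3 = +1. Now have (69/641).
69 ≡ 1 (mod 4), so quadratic reciprocity gives (69/641) = (641/69). Reduce: 641 ≡ 20 (mod 69). Now have (20/69).
Factor out 2: 20 = 2^2·5. Since 69 ≡ 5 (mod 8), (2/69) = -1, and (2/69)^2 = +1. Now have (5/69).
5 ≡ 1 (mod 4), so quadratic reciprocity gives (5/69) = (69/5). Reduce: 69 ≡ 4 (mod 5). Now have (4/5).
Factor out 2: 4 = 2^2. Since 5 ≡ 5 (mod 8), (2/5) = -1, and (2/5)^2 = +1. Now have (1/5).
(1/5) = 1. Collecting the sign factors: 1.
Product: (-1)·(1) = -1.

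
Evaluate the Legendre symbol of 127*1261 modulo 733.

-1

By multiplicativity, (127·1261/733) = (127/733)·(1261/733).
First factor (127/733):
(127/733)
  = (733/127)    [QR: 733 ≡ 1 mod 4, sign kept]
  = (98/127)    [733 ≡ 98 mod 127]
  = (49/127)    [127 ≡ 7 mod 8 ⇒ (2/127) = +1]
  = (127/49)    [QR: 49 ≡ 1 mod 4, sign kept]
  = (29/49)    [127 ≡ 29 mod 49]
  = (49/29)    [QR: 29 ≡ 1 mod 4, sign kept]
  = (20/29)    [49 ≡ 20 mod 29]
  = (5/29)    [29 ≡ 5 mod 8 ⇒ (2/29)^2 = +1]
  = (29/5)    [QR: 5 ≡ 1 mod 4, sign kept]
  = (4/5)    [29 ≡ 4 mod 5]
  = (1/5)    [5 ≡ 5 mod 8 ⇒ (2/5)^2 = +1]
  = 1    [(1/5) = 1]
Second factor (1261/733):
(1261/733)
  = (528/733)    [1261 ≡ 528 mod 733]
  = (33/733)    [733 ≡ 5 mod 8 ⇒ (2/733)^4 = +1]
  = (733/33)    [QR: 33 ≡ 1 mod 4, sign kept]
  = (7/33)    [733 ≡ 7 mod 33]
  = (33/7)    [QR: 33 ≡ 1 mod 4, sign kept]
  = (5/7)    [33 ≡ 5 mod 7]
  = (7/5)    [QR: 5 ≡ 1 mod 4, sign kept]
  = (2/5)    [7 ≡ 2 mod 5]
  = -(1/5)    [5 ≡ 5 mod 8 ⇒ (2/5) = -1]
  = -1    [(1/5) = 1]
Product: (1)·(-1) = -1.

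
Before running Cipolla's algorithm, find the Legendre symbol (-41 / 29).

Reduce the numerator: -41 ≡ 17 (mod 29), so (-41 / 29) = (17 / 29).
17 ≡ 1 (mod 4), so quadratic reciprocity gives (17 / 29) = (29 / 17). Reduce: 29 ≡ 12 (mod 17). Now have (12 / 17).
Factor out 2: 12 = 2^2·3. Since 17 ≡ 1 (mod 8), (2 / 17) = +1, and (2 / 17)^2 = +1. Now have (3 / 17).
17 ≡ 1 (mod 4), so quadratic reciprocity gives (3 / 17) = (17 / 3). Reduce: 17 ≡ 2 (mod 3). Now have (2 / 3).
Factor out 2: 2 = 2. Since 3 ≡ 3 (mod 8), (2 / 3) = -1. Now have -(1 / 3).
(1 / 3) = 1. Collecting the sign factors: -1.

-1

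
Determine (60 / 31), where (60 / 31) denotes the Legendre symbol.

-1

(60 / 31)
  = (29 / 31)    [60 ≡ 29 mod 31]
  = (31 / 29)    [QR: 29 ≡ 1 mod 4, sign kept]
  = (2 / 29)    [31 ≡ 2 mod 29]
  = -(1 / 29)    [29 ≡ 5 mod 8 ⇒ (2 / 29) = -1]
  = -1    [(1 / 29) = 1]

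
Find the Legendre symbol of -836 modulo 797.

Reduce the numerator: -836 ≡ 758 (mod 797), so (-836 / 797) = (758 / 797).
Factor out 2: 758 = 2·379. Since 797 ≡ 5 (mod 8), (2 / 797) = -1. Now have -(379 / 797).
797 ≡ 1 (mod 4), so quadratic reciprocity gives (379 / 797) = (797 / 379). Reduce: 797 ≡ 39 (mod 379). Now have -(39 / 379).
Both 39 ≡ 3 and 379 ≡ 3 (mod 4), so reciprocity gives (39 / 379) = -(379 / 39). Reduce: 379 ≡ 28 (mod 39). Now have (28 / 39).
Factor out 2: 28 = 2^2·7. Since 39 ≡ 7 (mod 8), (2 / 39) = +1, and (2 / 39)^2 = +1. Now have (7 / 39).
Both 7 ≡ 3 and 39 ≡ 3 (mod 4), so reciprocity gives (7 / 39) = -(39 / 7). Reduce: 39 ≡ 4 (mod 7). Now have -(4 / 7).
Factor out 2: 4 = 2^2. Since 7 ≡ 7 (mod 8), (2 / 7) = +1, and (2 / 7)^2 = +1. Now have -(1 / 7).
(1 / 7) = 1. Collecting the sign factors: -1.

-1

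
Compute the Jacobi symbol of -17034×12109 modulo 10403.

By multiplicativity, (-17034·12109 / 10403) = (-17034 / 10403)·(12109 / 10403).
First factor (-17034 / 10403):
Pull out -1: (-17034 / 10403) = (-1 / 10403)·(17034 / 10403). Since 10403 ≡ 3 (mod 4), (-1 / 10403) = -1. Now have -(17034 / 10403).
Reduce the numerator: 17034 ≡ 6631 (mod 10403), so (17034 / 10403) = (6631 / 10403).
Both 6631 ≡ 3 and 10403 ≡ 3 (mod 4), so reciprocity gives (6631 / 10403) = -(10403 / 6631). Reduce: 10403 ≡ 3772 (mod 6631). Now have (3772 / 6631).
Factor out 2: 3772 = 2^2·943. Since 6631 ≡ 7 (mod 8), (2 / 6631) = +1, and (2 / 6631)^2 = +1. Now have (943 / 6631).
Both 943 ≡ 3 and 6631 ≡ 3 (mod 4), so reciprocity gives (943 / 6631) = -(6631 / 943). Reduce: 6631 ≡ 30 (mod 943). Now have -(30 / 943).
Factor out 2: 30 = 2·15. Since 943 ≡ 7 (mod 8), (2 / 943) = +1. Now have -(15 / 943).
Both 15 ≡ 3 and 943 ≡ 3 (mod 4), so reciprocity gives (15 / 943) = -(943 / 15). Reduce: 943 ≡ 13 (mod 15). Now have (13 / 15).
13 ≡ 1 (mod 4), so quadratic reciprocity gives (13 / 15) = (15 / 13). Reduce: 15 ≡ 2 (mod 13). Now have (2 / 13).
Factor out 2: 2 = 2. Since 13 ≡ 5 (mod 8), (2 / 13) = -1. Now have -(1 / 13).
(1 / 13) = 1. Collecting the sign factors: -1.
Second factor (12109 / 10403):
Reduce the numerator: 12109 ≡ 1706 (mod 10403), so (12109 / 10403) = (1706 / 10403).
Factor out 2: 1706 = 2·853. Since 10403 ≡ 3 (mod 8), (2 / 10403) = -1. Now have -(853 / 10403).
853 ≡ 1 (mod 4), so quadratic reciprocity gives (853 / 10403) = (10403 / 853). Reduce: 10403 ≡ 167 (mod 853). Now have -(167 / 853).
853 ≡ 1 (mod 4), so quadratic reciprocity gives (167 / 853) = (853 / 167). Reduce: 853 ≡ 18 (mod 167). Now have -(18 / 167).
Factor out 2: 18 = 2·9. Since 167 ≡ 7 (mod 8), (2 / 167) = +1. Now have -(9 / 167).
9 ≡ 1 (mod 4), so quadratic reciprocity gives (9 / 167) = (167 / 9). Reduce: 167 ≡ 5 (mod 9). Now have -(5 / 9).
5 ≡ 1 (mod 4), so quadratic reciprocity gives (5 / 9) = (9 / 5). Reduce: 9 ≡ 4 (mod 5). Now have -(4 / 5).
Factor out 2: 4 = 2^2. Since 5 ≡ 5 (mod 8), (2 / 5) = -1, and (2 / 5)^2 = +1. Now have -(1 / 5).
(1 / 5) = 1. Collecting the sign factors: -1.
Product: (-1)·(-1) = 1.

1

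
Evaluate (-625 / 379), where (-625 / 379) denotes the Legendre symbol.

-1

(-625 / 379)
  = (133 / 379)    [-625 ≡ 133 mod 379]
  = (379 / 133)    [QR: 133 ≡ 1 mod 4, sign kept]
  = (113 / 133)    [379 ≡ 113 mod 133]
  = (133 / 113)    [QR: 113 ≡ 1 mod 4, sign kept]
  = (20 / 113)    [133 ≡ 20 mod 113]
  = (5 / 113)    [113 ≡ 1 mod 8 ⇒ (2 / 113)^2 = +1]
  = (113 / 5)    [QR: 5 ≡ 1 mod 4, sign kept]
  = (3 / 5)    [113 ≡ 3 mod 5]
  = (5 / 3)    [QR: 5 ≡ 1 mod 4, sign kept]
  = (2 / 3)    [5 ≡ 2 mod 3]
  = -(1 / 3)    [3 ≡ 3 mod 8 ⇒ (2 / 3) = -1]
  = -1    [(1 / 3) = 1]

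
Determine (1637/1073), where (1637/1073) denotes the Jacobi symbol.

1

Reduce the numerator: 1637 ≡ 564 (mod 1073), so (1637/1073) = (564/1073).
Factor out 2: 564 = 2^2·141. Since 1073 ≡ 1 (mod 8), (2/1073) = +1, and (2/1073)^2 = +1. Now have (141/1073).
141 ≡ 1 (mod 4), so quadratic reciprocity gives (141/1073) = (1073/141). Reduce: 1073 ≡ 86 (mod 141). Now have (86/141).
Factor out 2: 86 = 2·43. Since 141 ≡ 5 (mod 8), (2/141) = -1. Now have -(43/141).
141 ≡ 1 (mod 4), so quadratic reciprocity gives (43/141) = (141/43). Reduce: 141 ≡ 12 (mod 43). Now have -(12/43).
Factor out 2: 12 = 2^2·3. Since 43 ≡ 3 (mod 8), (2/43) = -1, and (2/43)^2 = +1. Now have -(3/43).
Both 3 ≡ 3 and 43 ≡ 3 (mod 4), so reciprocity gives (3/43) = -(43/3). Reduce: 43 ≡ 1 (mod 3). Now have (1/3).
(1/3) = 1. Collecting the sign factors: 1.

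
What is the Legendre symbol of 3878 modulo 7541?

-1

Factor out 2: 3878 = 2·1939. Since 7541 ≡ 5 (mod 8), (2|7541) = -1. Now have -(1939|7541).
7541 ≡ 1 (mod 4), so quadratic reciprocity gives (1939|7541) = (7541|1939). Reduce: 7541 ≡ 1724 (mod 1939). Now have -(1724|1939).
Factor out 2: 1724 = 2^2·431. Since 1939 ≡ 3 (mod 8), (2|1939) = -1, and (2|1939)^2 = +1. Now have -(431|1939).
Both 431 ≡ 3 and 1939 ≡ 3 (mod 4), so reciprocity gives (431|1939) = -(1939|431). Reduce: 1939 ≡ 215 (mod 431). Now have (215|431).
Both 215 ≡ 3 and 431 ≡ 3 (mod 4), so reciprocity gives (215|431) = -(431|215). Reduce: 431 ≡ 1 (mod 215). Now have -(1|215).
(1|215) = 1. Collecting the sign factors: -1.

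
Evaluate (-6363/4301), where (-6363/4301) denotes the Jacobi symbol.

1

Pull out -1: (-6363/4301) = (-1/4301)·(6363/4301). Since 4301 ≡ 1 (mod 4), (-1/4301) = +1. Now have (6363/4301).
Reduce the numerator: 6363 ≡ 2062 (mod 4301), so (6363/4301) = (2062/4301).
Factor out 2: 2062 = 2·1031. Since 4301 ≡ 5 (mod 8), (2/4301) = -1. Now have -(1031/4301).
4301 ≡ 1 (mod 4), so quadratic reciprocity gives (1031/4301) = (4301/1031). Reduce: 4301 ≡ 177 (mod 1031). Now have -(177/1031).
177 ≡ 1 (mod 4), so quadratic reciprocity gives (177/1031) = (1031/177). Reduce: 1031 ≡ 146 (mod 177). Now have -(146/177).
Factor out 2: 146 = 2·73. Since 177 ≡ 1 (mod 8), (2/177) = +1. Now have -(73/177).
73 ≡ 1 (mod 4), so quadratic reciprocity gives (73/177) = (177/73). Reduce: 177 ≡ 31 (mod 73). Now have -(31/73).
73 ≡ 1 (mod 4), so quadratic reciprocity gives (31/73) = (73/31). Reduce: 73 ≡ 11 (mod 31). Now have -(11/31).
Both 11 ≡ 3 and 31 ≡ 3 (mod 4), so reciprocity gives (11/31) = -(31/11). Reduce: 31 ≡ 9 (mod 11). Now have (9/11).
9 ≡ 1 (mod 4), so quadratic reciprocity gives (9/11) = (11/9). Reduce: 11 ≡ 2 (mod 9). Now have (2/9).
Factor out 2: 2 = 2. Since 9 ≡ 1 (mod 8), (2/9) = +1. Now have (1/9).
(1/9) = 1. Collecting the sign factors: 1.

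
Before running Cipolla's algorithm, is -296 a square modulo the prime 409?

(-296/409)
  = (113/409)    [-296 ≡ 113 mod 409]
  = (409/113)    [QR: 113 ≡ 1 mod 4, sign kept]
  = (70/113)    [409 ≡ 70 mod 113]
  = (35/113)    [113 ≡ 1 mod 8 ⇒ (2/113) = +1]
  = (113/35)    [QR: 113 ≡ 1 mod 4, sign kept]
  = (8/35)    [113 ≡ 8 mod 35]
  = -(1/35)    [35 ≡ 3 mod 8 ⇒ (2/35)^3 = -1]
  = -1    [(1/35) = 1]
(-296/409) = -1, and 409 is prime, so -296 is not a quadratic residue mod 409.

no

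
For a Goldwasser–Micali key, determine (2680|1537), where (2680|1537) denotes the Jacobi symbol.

(2680|1537)
  = (1143|1537)    [2680 ≡ 1143 mod 1537]
  = (1537|1143)    [QR: 1537 ≡ 1 mod 4, sign kept]
  = (394|1143)    [1537 ≡ 394 mod 1143]
  = (197|1143)    [1143 ≡ 7 mod 8 ⇒ (2|1143) = +1]
  = (1143|197)    [QR: 197 ≡ 1 mod 4, sign kept]
  = (158|197)    [1143 ≡ 158 mod 197]
  = -(79|197)    [197 ≡ 5 mod 8 ⇒ (2|197) = -1]
  = -(197|79)    [QR: 197 ≡ 1 mod 4, sign kept]
  = -(39|79)    [197 ≡ 39 mod 79]
  = (79|39)    [QR: both ≡ 3 mod 4, sign flips]
  = (1|39)    [79 ≡ 1 mod 39]
  = 1    [(1|39) = 1]

1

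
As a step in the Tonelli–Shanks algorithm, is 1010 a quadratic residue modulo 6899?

Factor out 2: 1010 = 2·505. Since 6899 ≡ 3 (mod 8), (2|6899) = -1. Now have -(505|6899).
505 ≡ 1 (mod 4), so quadratic reciprocity gives (505|6899) = (6899|505). Reduce: 6899 ≡ 334 (mod 505). Now have -(334|505).
Factor out 2: 334 = 2·167. Since 505 ≡ 1 (mod 8), (2|505) = +1. Now have -(167|505).
505 ≡ 1 (mod 4), so quadratic reciprocity gives (167|505) = (505|167). Reduce: 505 ≡ 4 (mod 167). Now have -(4|167).
Factor out 2: 4 = 2^2. Since 167 ≡ 7 (mod 8), (2|167) = +1, and (2|167)^2 = +1. Now have -(1|167).
(1|167) = 1. Collecting the sign factors: -1.
(1010|6899) = -1, and 6899 is prime, so 1010 is not a quadratic residue mod 6899.

no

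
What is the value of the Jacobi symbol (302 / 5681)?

1

(302 / 5681)
  = (151 / 5681)    [5681 ≡ 1 mod 8 ⇒ (2 / 5681) = +1]
  = (5681 / 151)    [QR: 5681 ≡ 1 mod 4, sign kept]
  = (94 / 151)    [5681 ≡ 94 mod 151]
  = (47 / 151)    [151 ≡ 7 mod 8 ⇒ (2 / 151) = +1]
  = -(151 / 47)    [QR: both ≡ 3 mod 4, sign flips]
  = -(10 / 47)    [151 ≡ 10 mod 47]
  = -(5 / 47)    [47 ≡ 7 mod 8 ⇒ (2 / 47) = +1]
  = -(47 / 5)    [QR: 5 ≡ 1 mod 4, sign kept]
  = -(2 / 5)    [47 ≡ 2 mod 5]
  = (1 / 5)    [5 ≡ 5 mod 8 ⇒ (2 / 5) = -1]
  = 1    [(1 / 5) = 1]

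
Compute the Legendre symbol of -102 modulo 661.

(-102|661)
  = (102|661)    [661 ≡ 1 mod 4 ⇒ (-1|661) = +1]
  = -(51|661)    [661 ≡ 5 mod 8 ⇒ (2|661) = -1]
  = -(661|51)    [QR: 661 ≡ 1 mod 4, sign kept]
  = -(49|51)    [661 ≡ 49 mod 51]
  = -(51|49)    [QR: 49 ≡ 1 mod 4, sign kept]
  = -(2|49)    [51 ≡ 2 mod 49]
  = -(1|49)    [49 ≡ 1 mod 8 ⇒ (2|49) = +1]
  = -1    [(1|49) = 1]

-1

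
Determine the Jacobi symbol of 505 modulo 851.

(505 / 851)
  = (851 / 505)    [QR: 505 ≡ 1 mod 4, sign kept]
  = (346 / 505)    [851 ≡ 346 mod 505]
  = (173 / 505)    [505 ≡ 1 mod 8 ⇒ (2 / 505) = +1]
  = (505 / 173)    [QR: 173 ≡ 1 mod 4, sign kept]
  = (159 / 173)    [505 ≡ 159 mod 173]
  = (173 / 159)    [QR: 173 ≡ 1 mod 4, sign kept]
  = (14 / 159)    [173 ≡ 14 mod 159]
  = (7 / 159)    [159 ≡ 7 mod 8 ⇒ (2 / 159) = +1]
  = -(159 / 7)    [QR: both ≡ 3 mod 4, sign flips]
  = -(5 / 7)    [159 ≡ 5 mod 7]
  = -(7 / 5)    [QR: 5 ≡ 1 mod 4, sign kept]
  = -(2 / 5)    [7 ≡ 2 mod 5]
  = (1 / 5)    [5 ≡ 5 mod 8 ⇒ (2 / 5) = -1]
  = 1    [(1 / 5) = 1]

1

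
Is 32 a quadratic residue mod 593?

(32/593)
  = (1/593)    [593 ≡ 1 mod 8 ⇒ (2/593)^5 = +1]
  = 1    [(1/593) = 1]
The Legendre symbol is 1, so x^2 ≡ 32 (mod 593) has solution.

yes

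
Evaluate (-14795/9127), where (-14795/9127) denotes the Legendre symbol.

(-14795/9127)
  = -(14795/9127)    [9127 ≡ 3 mod 4 ⇒ (-1/9127) = -1]
  = -(5668/9127)    [14795 ≡ 5668 mod 9127]
  = -(1417/9127)    [9127 ≡ 7 mod 8 ⇒ (2/9127)^2 = +1]
  = -(9127/1417)    [QR: 1417 ≡ 1 mod 4, sign kept]
  = -(625/1417)    [9127 ≡ 625 mod 1417]
  = -(1417/625)    [QR: 625 ≡ 1 mod 4, sign kept]
  = -(167/625)    [1417 ≡ 167 mod 625]
  = -(625/167)    [QR: 625 ≡ 1 mod 4, sign kept]
  = -(124/167)    [625 ≡ 124 mod 167]
  = -(31/167)    [167 ≡ 7 mod 8 ⇒ (2/167)^2 = +1]
  = (167/31)    [QR: both ≡ 3 mod 4, sign flips]
  = (12/31)    [167 ≡ 12 mod 31]
  = (3/31)    [31 ≡ 7 mod 8 ⇒ (2/31)^2 = +1]
  = -(31/3)    [QR: both ≡ 3 mod 4, sign flips]
  = -(1/3)    [31 ≡ 1 mod 3]
  = -1    [(1/3) = 1]

-1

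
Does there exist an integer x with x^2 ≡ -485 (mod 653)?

yes

Reduce the numerator: -485 ≡ 168 (mod 653), so (-485/653) = (168/653).
Factor out 2: 168 = 2^3·21. Since 653 ≡ 5 (mod 8), (2/653) = -1, and (2/653)^3 = -1. Now have -(21/653).
21 ≡ 1 (mod 4), so quadratic reciprocity gives (21/653) = (653/21). Reduce: 653 ≡ 2 (mod 21). Now have -(2/21).
Factor out 2: 2 = 2. Since 21 ≡ 5 (mod 8), (2/21) = -1. Now have (1/21).
(1/21) = 1. Collecting the sign factors: 1.
(-485/653) = 1, and 653 is prime, so -485 is a quadratic residue mod 653.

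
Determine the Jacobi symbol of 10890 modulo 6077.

1

(10890 / 6077)
  = (4813 / 6077)    [10890 ≡ 4813 mod 6077]
  = (6077 / 4813)    [QR: 4813 ≡ 1 mod 4, sign kept]
  = (1264 / 4813)    [6077 ≡ 1264 mod 4813]
  = (79 / 4813)    [4813 ≡ 5 mod 8 ⇒ (2 / 4813)^4 = +1]
  = (4813 / 79)    [QR: 4813 ≡ 1 mod 4, sign kept]
  = (73 / 79)    [4813 ≡ 73 mod 79]
  = (79 / 73)    [QR: 73 ≡ 1 mod 4, sign kept]
  = (6 / 73)    [79 ≡ 6 mod 73]
  = (3 / 73)    [73 ≡ 1 mod 8 ⇒ (2 / 73) = +1]
  = (73 / 3)    [QR: 73 ≡ 1 mod 4, sign kept]
  = (1 / 3)    [73 ≡ 1 mod 3]
  = 1    [(1 / 3) = 1]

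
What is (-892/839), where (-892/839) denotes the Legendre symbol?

(-892/839)
  = -(892/839)    [839 ≡ 3 mod 4 ⇒ (-1/839) = -1]
  = -(53/839)    [892 ≡ 53 mod 839]
  = -(839/53)    [QR: 53 ≡ 1 mod 4, sign kept]
  = -(44/53)    [839 ≡ 44 mod 53]
  = -(11/53)    [53 ≡ 5 mod 8 ⇒ (2/53)^2 = +1]
  = -(53/11)    [QR: 53 ≡ 1 mod 4, sign kept]
  = -(9/11)    [53 ≡ 9 mod 11]
  = -(11/9)    [QR: 9 ≡ 1 mod 4, sign kept]
  = -(2/9)    [11 ≡ 2 mod 9]
  = -(1/9)    [9 ≡ 1 mod 8 ⇒ (2/9) = +1]
  = -1    [(1/9) = 1]

-1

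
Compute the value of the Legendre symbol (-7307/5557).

-1

(-7307/5557)
  = (3807/5557)    [-7307 ≡ 3807 mod 5557]
  = (5557/3807)    [QR: 5557 ≡ 1 mod 4, sign kept]
  = (1750/3807)    [5557 ≡ 1750 mod 3807]
  = (875/3807)    [3807 ≡ 7 mod 8 ⇒ (2/3807) = +1]
  = -(3807/875)    [QR: both ≡ 3 mod 4, sign flips]
  = -(307/875)    [3807 ≡ 307 mod 875]
  = (875/307)    [QR: both ≡ 3 mod 4, sign flips]
  = (261/307)    [875 ≡ 261 mod 307]
  = (307/261)    [QR: 261 ≡ 1 mod 4, sign kept]
  = (46/261)    [307 ≡ 46 mod 261]
  = -(23/261)    [261 ≡ 5 mod 8 ⇒ (2/261) = -1]
  = -(261/23)    [QR: 261 ≡ 1 mod 4, sign kept]
  = -(8/23)    [261 ≡ 8 mod 23]
  = -(1/23)    [23 ≡ 7 mod 8 ⇒ (2/23)^3 = +1]
  = -1    [(1/23) = 1]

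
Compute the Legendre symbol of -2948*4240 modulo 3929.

By multiplicativity, (-2948·4240 / 3929) = (-2948 / 3929)·(4240 / 3929).
First factor (-2948 / 3929):
(-2948 / 3929)
  = (981 / 3929)    [-2948 ≡ 981 mod 3929]
  = (3929 / 981)    [QR: 981 ≡ 1 mod 4, sign kept]
  = (5 / 981)    [3929 ≡ 5 mod 981]
  = (981 / 5)    [QR: 5 ≡ 1 mod 4, sign kept]
  = (1 / 5)    [981 ≡ 1 mod 5]
  = 1    [(1 / 5) = 1]
Second factor (4240 / 3929):
(4240 / 3929)
  = (311 / 3929)    [4240 ≡ 311 mod 3929]
  = (3929 / 311)    [QR: 3929 ≡ 1 mod 4, sign kept]
  = (197 / 311)    [3929 ≡ 197 mod 311]
  = (311 / 197)    [QR: 197 ≡ 1 mod 4, sign kept]
  = (114 / 197)    [311 ≡ 114 mod 197]
  = -(57 / 197)    [197 ≡ 5 mod 8 ⇒ (2 / 197) = -1]
  = -(197 / 57)    [QR: 57 ≡ 1 mod 4, sign kept]
  = -(26 / 57)    [197 ≡ 26 mod 57]
  = -(13 / 57)    [57 ≡ 1 mod 8 ⇒ (2 / 57) = +1]
  = -(57 / 13)    [QR: 13 ≡ 1 mod 4, sign kept]
  = -(5 / 13)    [57 ≡ 5 mod 13]
  = -(13 / 5)    [QR: 5 ≡ 1 mod 4, sign kept]
  = -(3 / 5)    [13 ≡ 3 mod 5]
  = -(5 / 3)    [QR: 5 ≡ 1 mod 4, sign kept]
  = -(2 / 3)    [5 ≡ 2 mod 3]
  = (1 / 3)    [3 ≡ 3 mod 8 ⇒ (2 / 3) = -1]
  = 1    [(1 / 3) = 1]
Product: (1)·(1) = 1.

1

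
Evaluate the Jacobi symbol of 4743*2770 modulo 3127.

1

By multiplicativity, (4743·2770|3127) = (4743|3127)·(2770|3127).
First factor (4743|3127):
(4743|3127)
  = (1616|3127)    [4743 ≡ 1616 mod 3127]
  = (101|3127)    [3127 ≡ 7 mod 8 ⇒ (2|3127)^4 = +1]
  = (3127|101)    [QR: 101 ≡ 1 mod 4, sign kept]
  = (97|101)    [3127 ≡ 97 mod 101]
  = (101|97)    [QR: 97 ≡ 1 mod 4, sign kept]
  = (4|97)    [101 ≡ 4 mod 97]
  = (1|97)    [97 ≡ 1 mod 8 ⇒ (2|97)^2 = +1]
  = 1    [(1|97) = 1]
Second factor (2770|3127):
(2770|3127)
  = (1385|3127)    [3127 ≡ 7 mod 8 ⇒ (2|3127) = +1]
  = (3127|1385)    [QR: 1385 ≡ 1 mod 4, sign kept]
  = (357|1385)    [3127 ≡ 357 mod 1385]
  = (1385|357)    [QR: 357 ≡ 1 mod 4, sign kept]
  = (314|357)    [1385 ≡ 314 mod 357]
  = -(157|357)    [357 ≡ 5 mod 8 ⇒ (2|357) = -1]
  = -(357|157)    [QR: 157 ≡ 1 mod 4, sign kept]
  = -(43|157)    [357 ≡ 43 mod 157]
  = -(157|43)    [QR: 157 ≡ 1 mod 4, sign kept]
  = -(28|43)    [157 ≡ 28 mod 43]
  = -(7|43)    [43 ≡ 3 mod 8 ⇒ (2|43)^2 = +1]
  = (43|7)    [QR: both ≡ 3 mod 4, sign flips]
  = (1|7)    [43 ≡ 1 mod 7]
  = 1    [(1|7) = 1]
Product: (1)·(1) = 1.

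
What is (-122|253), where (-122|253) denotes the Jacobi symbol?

(-122|253)
  = (131|253)    [-122 ≡ 131 mod 253]
  = (253|131)    [QR: 253 ≡ 1 mod 4, sign kept]
  = (122|131)    [253 ≡ 122 mod 131]
  = -(61|131)    [131 ≡ 3 mod 8 ⇒ (2|131) = -1]
  = -(131|61)    [QR: 61 ≡ 1 mod 4, sign kept]
  = -(9|61)    [131 ≡ 9 mod 61]
  = -(61|9)    [QR: 9 ≡ 1 mod 4, sign kept]
  = -(7|9)    [61 ≡ 7 mod 9]
  = -(9|7)    [QR: 9 ≡ 1 mod 4, sign kept]
  = -(2|7)    [9 ≡ 2 mod 7]
  = -(1|7)    [7 ≡ 7 mod 8 ⇒ (2|7) = +1]
  = -1    [(1|7) = 1]

-1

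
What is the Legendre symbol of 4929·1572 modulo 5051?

By multiplicativity, (4929·1572|5051) = (4929|5051)·(1572|5051).
First factor (4929|5051):
4929 ≡ 1 (mod 4), so quadratic reciprocity gives (4929|5051) = (5051|4929). Reduce: 5051 ≡ 122 (mod 4929). Now have (122|4929).
Factor out 2: 122 = 2·61. Since 4929 ≡ 1 (mod 8), (2|4929) = +1. Now have (61|4929).
61 ≡ 1 (mod 4), so quadratic reciprocity gives (61|4929) = (4929|61). Reduce: 4929 ≡ 49 (mod 61). Now have (49|61).
49 ≡ 1 (mod 4), so quadratic reciprocity gives (49|61) = (61|49). Reduce: 61 ≡ 12 (mod 49). Now have (12|49).
Factor out 2: 12 = 2^2·3. Since 49 ≡ 1 (mod 8), (2|49) = +1, and (2|49)^2 = +1. Now have (3|49).
49 ≡ 1 (mod 4), so quadratic reciprocity gives (3|49) = (49|3). Reduce: 49 ≡ 1 (mod 3). Now have (1|3).
(1|3) = 1. Collecting the sign factors: 1.
Second factor (1572|5051):
Factor out 2: 1572 = 2^2·393. Since 5051 ≡ 3 (mod 8), (2|5051) = -1, and (2|5051)^2 = +1. Now have (393|5051).
393 ≡ 1 (mod 4), so quadratic reciprocity gives (393|5051) = (5051|393). Reduce: 5051 ≡ 335 (mod 393). Now have (335|393).
393 ≡ 1 (mod 4), so quadratic reciprocity gives (335|393) = (393|335). Reduce: 393 ≡ 58 (mod 335). Now have (58|335).
Factor out 2: 58 = 2·29. Since 335 ≡ 7 (mod 8), (2|335) = +1. Now have (29|335).
29 ≡ 1 (mod 4), so quadratic reciprocity gives (29|335) = (335|29). Reduce: 335 ≡ 16 (mod 29). Now have (16|29).
Factor out 2: 16 = 2^4. Since 29 ≡ 5 (mod 8), (2|29) = -1, and (2|29)^4 = +1. Now have (1|29).
(1|29) = 1. Collecting the sign factors: 1.
Product: (1)·(1) = 1.

1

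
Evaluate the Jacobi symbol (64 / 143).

Factor out 2: 64 = 2^6. Since 143 ≡ 7 (mod 8), (2 / 143) = +1, and (2 / 143)^6 = +1. Now have (1 / 143).
(1 / 143) = 1. Collecting the sign factors: 1.

1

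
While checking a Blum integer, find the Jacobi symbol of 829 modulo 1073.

1

(829/1073)
  = (1073/829)    [QR: 829 ≡ 1 mod 4, sign kept]
  = (244/829)    [1073 ≡ 244 mod 829]
  = (61/829)    [829 ≡ 5 mod 8 ⇒ (2/829)^2 = +1]
  = (829/61)    [QR: 61 ≡ 1 mod 4, sign kept]
  = (36/61)    [829 ≡ 36 mod 61]
  = (9/61)    [61 ≡ 5 mod 8 ⇒ (2/61)^2 = +1]
  = (61/9)    [QR: 9 ≡ 1 mod 4, sign kept]
  = (7/9)    [61 ≡ 7 mod 9]
  = (9/7)    [QR: 9 ≡ 1 mod 4, sign kept]
  = (2/7)    [9 ≡ 2 mod 7]
  = (1/7)    [7 ≡ 7 mod 8 ⇒ (2/7) = +1]
  = 1    [(1/7) = 1]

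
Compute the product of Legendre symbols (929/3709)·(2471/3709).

-1

By multiplicativity, (929·2471/3709) = (929/3709)·(2471/3709).
First factor (929/3709):
(929/3709)
  = (3709/929)    [QR: 929 ≡ 1 mod 4, sign kept]
  = (922/929)    [3709 ≡ 922 mod 929]
  = (461/929)    [929 ≡ 1 mod 8 ⇒ (2/929) = +1]
  = (929/461)    [QR: 461 ≡ 1 mod 4, sign kept]
  = (7/461)    [929 ≡ 7 mod 461]
  = (461/7)    [QR: 461 ≡ 1 mod 4, sign kept]
  = (6/7)    [461 ≡ 6 mod 7]
  = (3/7)    [7 ≡ 7 mod 8 ⇒ (2/7) = +1]
  = -(7/3)    [QR: both ≡ 3 mod 4, sign flips]
  = -(1/3)    [7 ≡ 1 mod 3]
  = -1    [(1/3) = 1]
Second factor (2471/3709):
(2471/3709)
  = (3709/2471)    [QR: 3709 ≡ 1 mod 4, sign kept]
  = (1238/2471)    [3709 ≡ 1238 mod 2471]
  = (619/2471)    [2471 ≡ 7 mod 8 ⇒ (2/2471) = +1]
  = -(2471/619)    [QR: both ≡ 3 mod 4, sign flips]
  = -(614/619)    [2471 ≡ 614 mod 619]
  = (307/619)    [619 ≡ 3 mod 8 ⇒ (2/619) = -1]
  = -(619/307)    [QR: both ≡ 3 mod 4, sign flips]
  = -(5/307)    [619 ≡ 5 mod 307]
  = -(307/5)    [QR: 5 ≡ 1 mod 4, sign kept]
  = -(2/5)    [307 ≡ 2 mod 5]
  = (1/5)    [5 ≡ 5 mod 8 ⇒ (2/5) = -1]
  = 1    [(1/5) = 1]
Product: (-1)·(1) = -1.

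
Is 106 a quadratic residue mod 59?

(106/59)
  = (47/59)    [106 ≡ 47 mod 59]
  = -(59/47)    [QR: both ≡ 3 mod 4, sign flips]
  = -(12/47)    [59 ≡ 12 mod 47]
  = -(3/47)    [47 ≡ 7 mod 8 ⇒ (2/47)^2 = +1]
  = (47/3)    [QR: both ≡ 3 mod 4, sign flips]
  = (2/3)    [47 ≡ 2 mod 3]
  = -(1/3)    [3 ≡ 3 mod 8 ⇒ (2/3) = -1]
  = -1    [(1/3) = 1]
The Legendre symbol is -1, so x^2 ≡ 106 (mod 59) has no solution.

no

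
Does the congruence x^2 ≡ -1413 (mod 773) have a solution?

yes

Reduce the numerator: -1413 ≡ 133 (mod 773), so (-1413|773) = (133|773).
133 ≡ 1 (mod 4), so quadratic reciprocity gives (133|773) = (773|133). Reduce: 773 ≡ 108 (mod 133). Now have (108|133).
Factor out 2: 108 = 2^2·27. Since 133 ≡ 5 (mod 8), (2|133) = -1, and (2|133)^2 = +1. Now have (27|133).
133 ≡ 1 (mod 4), so quadratic reciprocity gives (27|133) = (133|27). Reduce: 133 ≡ 25 (mod 27). Now have (25|27).
25 ≡ 1 (mod 4), so quadratic reciprocity gives (25|27) = (27|25). Reduce: 27 ≡ 2 (mod 25). Now have (2|25).
Factor out 2: 2 = 2. Since 25 ≡ 1 (mod 8), (2|25) = +1. Now have (1|25).
(1|25) = 1. Collecting the sign factors: 1.
The Legendre symbol is 1, so x^2 ≡ -1413 (mod 773) has solution.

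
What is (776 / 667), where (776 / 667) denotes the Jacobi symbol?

(776 / 667)
  = (109 / 667)    [776 ≡ 109 mod 667]
  = (667 / 109)    [QR: 109 ≡ 1 mod 4, sign kept]
  = (13 / 109)    [667 ≡ 13 mod 109]
  = (109 / 13)    [QR: 13 ≡ 1 mod 4, sign kept]
  = (5 / 13)    [109 ≡ 5 mod 13]
  = (13 / 5)    [QR: 5 ≡ 1 mod 4, sign kept]
  = (3 / 5)    [13 ≡ 3 mod 5]
  = (5 / 3)    [QR: 5 ≡ 1 mod 4, sign kept]
  = (2 / 3)    [5 ≡ 2 mod 3]
  = -(1 / 3)    [3 ≡ 3 mod 8 ⇒ (2 / 3) = -1]
  = -1    [(1 / 3) = 1]

-1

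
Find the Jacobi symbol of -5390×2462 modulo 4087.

-1

By multiplicativity, (-5390·2462/4087) = (-5390/4087)·(2462/4087).
First factor (-5390/4087):
(-5390/4087)
  = (2784/4087)    [-5390 ≡ 2784 mod 4087]
  = (87/4087)    [4087 ≡ 7 mod 8 ⇒ (2/4087)^5 = +1]
  = -(4087/87)    [QR: both ≡ 3 mod 4, sign flips]
  = -(85/87)    [4087 ≡ 85 mod 87]
  = -(87/85)    [QR: 85 ≡ 1 mod 4, sign kept]
  = -(2/85)    [87 ≡ 2 mod 85]
  = (1/85)    [85 ≡ 5 mod 8 ⇒ (2/85) = -1]
  = 1    [(1/85) = 1]
Second factor (2462/4087):
(2462/4087)
  = (1231/4087)    [4087 ≡ 7 mod 8 ⇒ (2/4087) = +1]
  = -(4087/1231)    [QR: both ≡ 3 mod 4, sign flips]
  = -(394/1231)    [4087 ≡ 394 mod 1231]
  = -(197/1231)    [1231 ≡ 7 mod 8 ⇒ (2/1231) = +1]
  = -(1231/197)    [QR: 197 ≡ 1 mod 4, sign kept]
  = -(49/197)    [1231 ≡ 49 mod 197]
  = -(197/49)    [QR: 49 ≡ 1 mod 4, sign kept]
  = -(1/49)    [197 ≡ 1 mod 49]
  = -1    [(1/49) = 1]
Product: (1)·(-1) = -1.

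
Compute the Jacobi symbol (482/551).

-1

(482/551)
  = (241/551)    [551 ≡ 7 mod 8 ⇒ (2/551) = +1]
  = (551/241)    [QR: 241 ≡ 1 mod 4, sign kept]
  = (69/241)    [551 ≡ 69 mod 241]
  = (241/69)    [QR: 69 ≡ 1 mod 4, sign kept]
  = (34/69)    [241 ≡ 34 mod 69]
  = -(17/69)    [69 ≡ 5 mod 8 ⇒ (2/69) = -1]
  = -(69/17)    [QR: 17 ≡ 1 mod 4, sign kept]
  = -(1/17)    [69 ≡ 1 mod 17]
  = -1    [(1/17) = 1]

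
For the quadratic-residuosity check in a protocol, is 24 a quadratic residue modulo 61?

(24|61)
  = -(3|61)    [61 ≡ 5 mod 8 ⇒ (2|61)^3 = -1]
  = -(61|3)    [QR: 61 ≡ 1 mod 4, sign kept]
  = -(1|3)    [61 ≡ 1 mod 3]
  = -1    [(1|3) = 1]
The Legendre symbol is -1, so x^2 ≡ 24 (mod 61) has no solution.

no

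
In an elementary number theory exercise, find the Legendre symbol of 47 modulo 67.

1

Both 47 ≡ 3 and 67 ≡ 3 (mod 4), so reciprocity gives (47|67) = -(67|47). Reduce: 67 ≡ 20 (mod 47). Now have -(20|47).
Factor out 2: 20 = 2^2·5. Since 47 ≡ 7 (mod 8), (2|47) = +1, and (2|47)^2 = +1. Now have -(5|47).
5 ≡ 1 (mod 4), so quadratic reciprocity gives (5|47) = (47|5). Reduce: 47 ≡ 2 (mod 5). Now have -(2|5).
Factor out 2: 2 = 2. Since 5 ≡ 5 (mod 8), (2|5) = -1. Now have (1|5).
(1|5) = 1. Collecting the sign factors: 1.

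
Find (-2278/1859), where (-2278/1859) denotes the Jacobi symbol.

-1

(-2278/1859)
  = (1440/1859)    [-2278 ≡ 1440 mod 1859]
  = -(45/1859)    [1859 ≡ 3 mod 8 ⇒ (2/1859)^5 = -1]
  = -(1859/45)    [QR: 45 ≡ 1 mod 4, sign kept]
  = -(14/45)    [1859 ≡ 14 mod 45]
  = (7/45)    [45 ≡ 5 mod 8 ⇒ (2/45) = -1]
  = (45/7)    [QR: 45 ≡ 1 mod 4, sign kept]
  = (3/7)    [45 ≡ 3 mod 7]
  = -(7/3)    [QR: both ≡ 3 mod 4, sign flips]
  = -(1/3)    [7 ≡ 1 mod 3]
  = -1    [(1/3) = 1]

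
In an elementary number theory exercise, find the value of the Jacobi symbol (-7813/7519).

Reduce the numerator: -7813 ≡ 7225 (mod 7519), so (-7813/7519) = (7225/7519).
7225 ≡ 1 (mod 4), so quadratic reciprocity gives (7225/7519) = (7519/7225). Reduce: 7519 ≡ 294 (mod 7225). Now have (294/7225).
Factor out 2: 294 = 2·147. Since 7225 ≡ 1 (mod 8), (2/7225) = +1. Now have (147/7225).
7225 ≡ 1 (mod 4), so quadratic reciprocity gives (147/7225) = (7225/147). Reduce: 7225 ≡ 22 (mod 147). Now have (22/147).
Factor out 2: 22 = 2·11. Since 147 ≡ 3 (mod 8), (2/147) = -1. Now have -(11/147).
Both 11 ≡ 3 and 147 ≡ 3 (mod 4), so reciprocity gives (11/147) = -(147/11). Reduce: 147 ≡ 4 (mod 11). Now have (4/11).
Factor out 2: 4 = 2^2. Since 11 ≡ 3 (mod 8), (2/11) = -1, and (2/11)^2 = +1. Now have (1/11).
(1/11) = 1. Collecting the sign factors: 1.

1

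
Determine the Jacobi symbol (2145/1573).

0

(2145/1573)
  = (572/1573)    [2145 ≡ 572 mod 1573]
  = (143/1573)    [1573 ≡ 5 mod 8 ⇒ (2/1573)^2 = +1]
  = (1573/143)    [QR: 1573 ≡ 1 mod 4, sign kept]
  = (0/143)    [1573 ≡ 0 mod 143]
  = 0    [numerator 0, gcd > 1]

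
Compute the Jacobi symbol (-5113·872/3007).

-1

By multiplicativity, (-5113·872/3007) = (-5113/3007)·(872/3007).
First factor (-5113/3007):
Pull out -1: (-5113/3007) = (-1/3007)·(5113/3007). Since 3007 ≡ 3 (mod 4), (-1/3007) = -1. Now have -(5113/3007).
Reduce the numerator: 5113 ≡ 2106 (mod 3007), so (5113/3007) = (2106/3007).
Factor out 2: 2106 = 2·1053. Since 3007 ≡ 7 (mod 8), (2/3007) = +1. Now have -(1053/3007).
1053 ≡ 1 (mod 4), so quadratic reciprocity gives (1053/3007) = (3007/1053). Reduce: 3007 ≡ 901 (mod 1053). Now have -(901/1053).
901 ≡ 1 (mod 4), so quadratic reciprocity gives (901/1053) = (1053/901). Reduce: 1053 ≡ 152 (mod 901). Now have -(152/901).
Factor out 2: 152 = 2^3·19. Since 901 ≡ 5 (mod 8), (2/901) = -1, and (2/901)^3 = -1. Now have (19/901).
901 ≡ 1 (mod 4), so quadratic reciprocity gives (19/901) = (901/19). Reduce: 901 ≡ 8 (mod 19). Now have (8/19).
Factor out 2: 8 = 2^3. Since 19 ≡ 3 (mod 8), (2/19) = -1, and (2/19)^3 = -1. Now have -(1/19).
(1/19) = 1. Collecting the sign factors: -1.
Second factor (872/3007):
Factor out 2: 872 = 2^3·109. Since 3007 ≡ 7 (mod 8), (2/3007) = +1, and (2/3007)^3 = +1. Now have (109/3007).
109 ≡ 1 (mod 4), so quadratic reciprocity gives (109/3007) = (3007/109). Reduce: 3007 ≡ 64 (mod 109). Now have (64/109).
Factor out 2: 64 = 2^6. Since 109 ≡ 5 (mod 8), (2/109) = -1, and (2/109)^6 = +1. Now have (1/109).
(1/109) = 1. Collecting the sign factors: 1.
Product: (-1)·(1) = -1.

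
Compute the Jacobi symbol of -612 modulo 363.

0

Reduce the numerator: -612 ≡ 114 (mod 363), so (-612/363) = (114/363).
Factor out 2: 114 = 2·57. Since 363 ≡ 3 (mod 8), (2/363) = -1. Now have -(57/363).
57 ≡ 1 (mod 4), so quadratic reciprocity gives (57/363) = (363/57). Reduce: 363 ≡ 21 (mod 57). Now have -(21/57).
21 ≡ 1 (mod 4), so quadratic reciprocity gives (21/57) = (57/21). Reduce: 57 ≡ 15 (mod 21). Now have -(15/21).
21 ≡ 1 (mod 4), so quadratic reciprocity gives (15/21) = (21/15). Reduce: 21 ≡ 6 (mod 15). Now have -(6/15).
Factor out 2: 6 = 2·3. Since 15 ≡ 7 (mod 8), (2/15) = +1. Now have -(3/15).
Both 3 ≡ 3 and 15 ≡ 3 (mod 4), so reciprocity gives (3/15) = -(15/3). Reduce: 15 ≡ 0 (mod 3). Now have (0/3).
The numerator is now 0 with denominator 3 > 1: the symbol is 0.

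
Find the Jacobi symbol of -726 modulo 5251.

-1

(-726 / 5251)
  = (4525 / 5251)    [-726 ≡ 4525 mod 5251]
  = (5251 / 4525)    [QR: 4525 ≡ 1 mod 4, sign kept]
  = (726 / 4525)    [5251 ≡ 726 mod 4525]
  = -(363 / 4525)    [4525 ≡ 5 mod 8 ⇒ (2 / 4525) = -1]
  = -(4525 / 363)    [QR: 4525 ≡ 1 mod 4, sign kept]
  = -(169 / 363)    [4525 ≡ 169 mod 363]
  = -(363 / 169)    [QR: 169 ≡ 1 mod 4, sign kept]
  = -(25 / 169)    [363 ≡ 25 mod 169]
  = -(169 / 25)    [QR: 25 ≡ 1 mod 4, sign kept]
  = -(19 / 25)    [169 ≡ 19 mod 25]
  = -(25 / 19)    [QR: 25 ≡ 1 mod 4, sign kept]
  = -(6 / 19)    [25 ≡ 6 mod 19]
  = (3 / 19)    [19 ≡ 3 mod 8 ⇒ (2 / 19) = -1]
  = -(19 / 3)    [QR: both ≡ 3 mod 4, sign flips]
  = -(1 / 3)    [19 ≡ 1 mod 3]
  = -1    [(1 / 3) = 1]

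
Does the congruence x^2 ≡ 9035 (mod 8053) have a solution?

Reduce the numerator: 9035 ≡ 982 (mod 8053), so (9035/8053) = (982/8053).
Factor out 2: 982 = 2·491. Since 8053 ≡ 5 (mod 8), (2/8053) = -1. Now have -(491/8053).
8053 ≡ 1 (mod 4), so quadratic reciprocity gives (491/8053) = (8053/491). Reduce: 8053 ≡ 197 (mod 491). Now have -(197/491).
197 ≡ 1 (mod 4), so quadratic reciprocity gives (197/491) = (491/197). Reduce: 491 ≡ 97 (mod 197). Now have -(97/197).
97 ≡ 1 (mod 4), so quadratic reciprocity gives (97/197) = (197/97). Reduce: 197 ≡ 3 (mod 97). Now have -(3/97).
97 ≡ 1 (mod 4), so quadratic reciprocity gives (3/97) = (97/3). Reduce: 97 ≡ 1 (mod 3). Now have -(1/3).
(1/3) = 1. Collecting the sign factors: -1.
The Legendre symbol is -1, so x^2 ≡ 9035 (mod 8053) has no solution.

no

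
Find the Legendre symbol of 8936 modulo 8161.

(8936 / 8161)
  = (775 / 8161)    [8936 ≡ 775 mod 8161]
  = (8161 / 775)    [QR: 8161 ≡ 1 mod 4, sign kept]
  = (411 / 775)    [8161 ≡ 411 mod 775]
  = -(775 / 411)    [QR: both ≡ 3 mod 4, sign flips]
  = -(364 / 411)    [775 ≡ 364 mod 411]
  = -(91 / 411)    [411 ≡ 3 mod 8 ⇒ (2 / 411)^2 = +1]
  = (411 / 91)    [QR: both ≡ 3 mod 4, sign flips]
  = (47 / 91)    [411 ≡ 47 mod 91]
  = -(91 / 47)    [QR: both ≡ 3 mod 4, sign flips]
  = -(44 / 47)    [91 ≡ 44 mod 47]
  = -(11 / 47)    [47 ≡ 7 mod 8 ⇒ (2 / 47)^2 = +1]
  = (47 / 11)    [QR: both ≡ 3 mod 4, sign flips]
  = (3 / 11)    [47 ≡ 3 mod 11]
  = -(11 / 3)    [QR: both ≡ 3 mod 4, sign flips]
  = -(2 / 3)    [11 ≡ 2 mod 3]
  = (1 / 3)    [3 ≡ 3 mod 8 ⇒ (2 / 3) = -1]
  = 1    [(1 / 3) = 1]

1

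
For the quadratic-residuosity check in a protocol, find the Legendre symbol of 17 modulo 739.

17 ≡ 1 (mod 4), so quadratic reciprocity gives (17|739) = (739|17). Reduce: 739 ≡ 8 (mod 17). Now have (8|17).
Factor out 2: 8 = 2^3. Since 17 ≡ 1 (mod 8), (2|17) = +1, and (2|17)^3 = +1. Now have (1|17).
(1|17) = 1. Collecting the sign factors: 1.

1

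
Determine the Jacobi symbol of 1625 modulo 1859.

1625 ≡ 1 (mod 4), so quadratic reciprocity gives (1625/1859) = (1859/1625). Reduce: 1859 ≡ 234 (mod 1625). Now have (234/1625).
Factor out 2: 234 = 2·117. Since 1625 ≡ 1 (mod 8), (2/1625) = +1. Now have (117/1625).
117 ≡ 1 (mod 4), so quadratic reciprocity gives (117/1625) = (1625/117). Reduce: 1625 ≡ 104 (mod 117). Now have (104/117).
Factor out 2: 104 = 2^3·13. Since 117 ≡ 5 (mod 8), (2/117) = -1, and (2/117)^3 = -1. Now have -(13/117).
13 ≡ 1 (mod 4), so quadratic reciprocity gives (13/117) = (117/13). Reduce: 117 ≡ 0 (mod 13). Now have -(0/13).
The numerator is now 0 with denominator 13 > 1: the symbol is 0.

0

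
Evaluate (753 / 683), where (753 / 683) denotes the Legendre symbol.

-1

Reduce the numerator: 753 ≡ 70 (mod 683), so (753 / 683) = (70 / 683).
Factor out 2: 70 = 2·35. Since 683 ≡ 3 (mod 8), (2 / 683) = -1. Now have -(35 / 683).
Both 35 ≡ 3 and 683 ≡ 3 (mod 4), so reciprocity gives (35 / 683) = -(683 / 35). Reduce: 683 ≡ 18 (mod 35). Now have (18 / 35).
Factor out 2: 18 = 2·9. Since 35 ≡ 3 (mod 8), (2 / 35) = -1. Now have -(9 / 35).
9 ≡ 1 (mod 4), so quadratic reciprocity gives (9 / 35) = (35 / 9). Reduce: 35 ≡ 8 (mod 9). Now have -(8 / 9).
Factor out 2: 8 = 2^3. Since 9 ≡ 1 (mod 8), (2 / 9) = +1, and (2 / 9)^3 = +1. Now have -(1 / 9).
(1 / 9) = 1. Collecting the sign factors: -1.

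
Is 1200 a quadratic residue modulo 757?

Reduce the numerator: 1200 ≡ 443 (mod 757), so (1200/757) = (443/757).
757 ≡ 1 (mod 4), so quadratic reciprocity gives (443/757) = (757/443). Reduce: 757 ≡ 314 (mod 443). Now have (314/443).
Factor out 2: 314 = 2·157. Since 443 ≡ 3 (mod 8), (2/443) = -1. Now have -(157/443).
157 ≡ 1 (mod 4), so quadratic reciprocity gives (157/443) = (443/157). Reduce: 443 ≡ 129 (mod 157). Now have -(129/157).
129 ≡ 1 (mod 4), so quadratic reciprocity gives (129/157) = (157/129). Reduce: 157 ≡ 28 (mod 129). Now have -(28/129).
Factor out 2: 28 = 2^2·7. Since 129 ≡ 1 (mod 8), (2/129) = +1, and (2/129)^2 = +1. Now have -(7/129).
129 ≡ 1 (mod 4), so quadratic reciprocity gives (7/129) = (129/7). Reduce: 129 ≡ 3 (mod 7). Now have -(3/7).
Both 3 ≡ 3 and 7 ≡ 3 (mod 4), so reciprocity gives (3/7) = -(7/3). Reduce: 7 ≡ 1 (mod 3). Now have (1/3).
(1/3) = 1. Collecting the sign factors: 1.
(1200/757) = 1, and 757 is prime, so 1200 is a quadratic residue mod 757.

yes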